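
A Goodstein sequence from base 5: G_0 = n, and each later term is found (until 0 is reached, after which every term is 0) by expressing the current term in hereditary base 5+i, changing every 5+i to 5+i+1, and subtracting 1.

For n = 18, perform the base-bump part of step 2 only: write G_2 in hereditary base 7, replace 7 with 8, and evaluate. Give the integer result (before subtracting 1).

[0] 18 ≡ 3·5 + 3 (base 5). Lift 6: 21. −1: 20.
[1] 20 ≡ 3·6 + 2 (base 6). Lift 7: 23. −1: 22.
[2] 22 ≡ 3·7 + 1 (base 7). Lift 8: 25. −1: 24.

25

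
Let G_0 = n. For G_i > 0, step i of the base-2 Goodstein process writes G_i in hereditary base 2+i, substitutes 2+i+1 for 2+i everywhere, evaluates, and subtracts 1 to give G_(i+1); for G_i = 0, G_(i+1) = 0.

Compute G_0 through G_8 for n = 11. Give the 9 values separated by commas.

11 —HB2→ 2^(2 + 1) + 2 + 1 —bump→ 3^(3 + 1) + 3 + 1 = 85 —(−1)→ 84
84 —HB3→ 3^(3 + 1) + 3 —bump→ 4^(4 + 1) + 4 = 1028 —(−1)→ 1027
1027 —HB4→ 4^(4 + 1) + 3 —bump→ 5^(5 + 1) + 3 = 15628 —(−1)→ 15627
15627 —HB5→ 5^(5 + 1) + 2 —bump→ 6^(6 + 1) + 2 = 279938 —(−1)→ 279937
279937 —HB6→ 6^(6 + 1) + 1 —bump→ 7^(7 + 1) + 1 = 5764802 —(−1)→ 5764801
5764801 —HB7→ 7^(7 + 1) —bump→ 8^(8 + 1) = 134217728 —(−1)→ 134217727
134217727 —HB8→ 7·8^8 + 7·8^7 + 7·8^6 + 7·8^5 + 7·8^4 + 7·8^3 + 7·8^2 + 7·8 + 7 —bump→ 7·9^9 + 7·9^7 + 7·9^6 + 7·9^5 + 7·9^4 + 7·9^3 + 7·9^2 + 7·9 + 7 = 2749609303 —(−1)→ 2749609302
2749609302 —HB9→ 7·9^9 + 7·9^7 + 7·9^6 + 7·9^5 + 7·9^4 + 7·9^3 + 7·9^2 + 7·9 + 6 —bump→ 7·10^10 + 7·10^7 + 7·10^6 + 7·10^5 + 7·10^4 + 7·10^3 + 7·10^2 + 7·10 + 6 = 70077777776 —(−1)→ 70077777775

11, 84, 1027, 15627, 279937, 5764801, 134217727, 2749609302, 70077777775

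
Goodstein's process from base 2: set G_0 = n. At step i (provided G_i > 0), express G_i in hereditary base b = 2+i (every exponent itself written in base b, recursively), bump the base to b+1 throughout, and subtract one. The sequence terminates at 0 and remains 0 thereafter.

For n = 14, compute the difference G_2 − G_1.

(0) 14|_2 = 2^(2 + 1) + 2^2 + 2 ↦ 3^(3 + 1) + 3^3 + 3|_3 = 111 ⇒ 110
(1) 110|_3 = 3^(3 + 1) + 3^3 + 2 ↦ 4^(4 + 1) + 4^4 + 2|_4 = 1282 ⇒ 1281

1171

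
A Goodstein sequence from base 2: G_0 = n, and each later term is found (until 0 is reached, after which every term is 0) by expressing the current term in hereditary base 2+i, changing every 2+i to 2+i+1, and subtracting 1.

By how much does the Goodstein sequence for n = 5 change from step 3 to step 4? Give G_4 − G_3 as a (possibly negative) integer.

[0] 5 ≡ 2^2 + 1 (base 2). Lift 3: 28. −1: 27.
[1] 27 ≡ 3^3 (base 3). Lift 4: 256. −1: 255.
[2] 255 ≡ 3·4^3 + 3·4^2 + 3·4 + 3 (base 4). Lift 5: 468. −1: 467.
[3] 467 ≡ 3·5^3 + 3·5^2 + 3·5 + 2 (base 5). Lift 6: 776. −1: 775.

308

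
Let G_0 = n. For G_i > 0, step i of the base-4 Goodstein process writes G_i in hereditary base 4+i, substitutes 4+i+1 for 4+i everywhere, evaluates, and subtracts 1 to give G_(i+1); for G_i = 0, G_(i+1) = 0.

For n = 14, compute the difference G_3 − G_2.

2

i=0: 14 = 3·4 + 2 (b=4); 4→5: 3·5 + 2 = 17; 17−1 = 16
i=1: 16 = 3·5 + 1 (b=5); 5→6: 3·6 + 1 = 19; 19−1 = 18
i=2: 18 = 3·6 (b=6); 6→7: 3·7 = 21; 21−1 = 20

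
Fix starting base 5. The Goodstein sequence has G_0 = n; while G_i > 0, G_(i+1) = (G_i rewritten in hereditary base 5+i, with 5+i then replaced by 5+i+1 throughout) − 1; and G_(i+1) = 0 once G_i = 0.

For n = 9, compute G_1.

i=0: 9 = 5 + 4 (b=5); 5→6: 6 + 4 = 10; 10−1 = 9
i=1: 9 = 6 + 3 (b=6); 6→7: 7 + 3 = 10; 10−1 = 9

9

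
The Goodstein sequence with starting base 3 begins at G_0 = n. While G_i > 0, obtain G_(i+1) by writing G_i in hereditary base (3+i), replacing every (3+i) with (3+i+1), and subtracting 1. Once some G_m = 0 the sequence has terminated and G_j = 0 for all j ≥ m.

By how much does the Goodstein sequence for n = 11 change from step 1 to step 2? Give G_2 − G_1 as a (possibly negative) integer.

8

11 —HB3→ 3^2 + 2 —bump→ 4^2 + 2 = 18 —(−1)→ 17
17 —HB4→ 4^2 + 1 —bump→ 5^2 + 1 = 26 —(−1)→ 25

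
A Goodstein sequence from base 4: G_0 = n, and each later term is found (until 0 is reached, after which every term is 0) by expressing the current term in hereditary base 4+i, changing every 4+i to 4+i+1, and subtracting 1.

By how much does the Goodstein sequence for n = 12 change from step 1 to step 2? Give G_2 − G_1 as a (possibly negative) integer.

1

base 4: 12 = 3·4; at 5: 3·5 = 15; next = 14
base 5: 14 = 2·5 + 4; at 6: 2·6 + 4 = 16; next = 15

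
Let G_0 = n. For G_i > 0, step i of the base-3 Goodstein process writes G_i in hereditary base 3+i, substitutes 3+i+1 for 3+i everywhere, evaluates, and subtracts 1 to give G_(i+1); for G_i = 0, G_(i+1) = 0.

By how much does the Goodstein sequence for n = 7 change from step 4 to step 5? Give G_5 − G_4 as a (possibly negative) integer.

0

step 0: 7 = 2·3 + 1; sub 4 for 3: 2·4 + 1; = 9; G_1 = 9−1 = 8
step 1: 8 = 2·4; sub 5 for 4: 2·5; = 10; G_2 = 10−1 = 9
step 2: 9 = 5 + 4; sub 6 for 5: 6 + 4; = 10; G_3 = 10−1 = 9
step 3: 9 = 6 + 3; sub 7 for 6: 7 + 3; = 10; G_4 = 10−1 = 9
step 4: 9 = 7 + 2; sub 8 for 7: 8 + 2; = 10; G_5 = 10−1 = 9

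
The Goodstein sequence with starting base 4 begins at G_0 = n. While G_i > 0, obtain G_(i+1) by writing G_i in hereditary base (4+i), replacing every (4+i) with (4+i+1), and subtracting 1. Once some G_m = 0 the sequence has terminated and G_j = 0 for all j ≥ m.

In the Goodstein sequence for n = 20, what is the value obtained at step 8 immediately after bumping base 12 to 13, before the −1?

124

G_0 = 20. HB_4(20) = 4^2 + 4. Bump = 30. G_1 = 29.
G_1 = 29. HB_5(29) = 5^2 + 4. Bump = 40. G_2 = 39.
G_2 = 39. HB_6(39) = 6^2 + 3. Bump = 52. G_3 = 51.
G_3 = 51. HB_7(51) = 7^2 + 2. Bump = 66. G_4 = 65.
G_4 = 65. HB_8(65) = 8^2 + 1. Bump = 82. G_5 = 81.
G_5 = 81. HB_9(81) = 9^2. Bump = 100. G_6 = 99.
G_6 = 99. HB_10(99) = 9·10 + 9. Bump = 108. G_7 = 107.
G_7 = 107. HB_11(107) = 9·11 + 8. Bump = 116. G_8 = 115.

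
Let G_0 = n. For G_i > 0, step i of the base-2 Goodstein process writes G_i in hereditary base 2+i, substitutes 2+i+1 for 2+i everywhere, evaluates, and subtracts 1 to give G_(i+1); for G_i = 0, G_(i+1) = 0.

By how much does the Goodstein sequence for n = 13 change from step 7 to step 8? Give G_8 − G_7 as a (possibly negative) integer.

13 —HB2→ 2^(2 + 1) + 2^2 + 1 —bump→ 3^(3 + 1) + 3^3 + 1 = 109 —(−1)→ 108
108 —HB3→ 3^(3 + 1) + 3^3 —bump→ 4^(4 + 1) + 4^4 = 1280 —(−1)→ 1279
1279 —HB4→ 4^(4 + 1) + 3·4^3 + 3·4^2 + 3·4 + 3 —bump→ 5^(5 + 1) + 3·5^3 + 3·5^2 + 3·5 + 3 = 16093 —(−1)→ 16092
16092 —HB5→ 5^(5 + 1) + 3·5^3 + 3·5^2 + 3·5 + 2 —bump→ 6^(6 + 1) + 3·6^3 + 3·6^2 + 3·6 + 2 = 280712 —(−1)→ 280711
280711 —HB6→ 6^(6 + 1) + 3·6^3 + 3·6^2 + 3·6 + 1 —bump→ 7^(7 + 1) + 3·7^3 + 3·7^2 + 3·7 + 1 = 5765999 —(−1)→ 5765998
5765998 —HB7→ 7^(7 + 1) + 3·7^3 + 3·7^2 + 3·7 —bump→ 8^(8 + 1) + 3·8^3 + 3·8^2 + 3·8 = 134219480 —(−1)→ 134219479
134219479 —HB8→ 8^(8 + 1) + 3·8^3 + 3·8^2 + 2·8 + 7 —bump→ 9^(9 + 1) + 3·9^3 + 3·9^2 + 2·9 + 7 = 3486786856 —(−1)→ 3486786855
3486786855 —HB9→ 9^(9 + 1) + 3·9^3 + 3·9^2 + 2·9 + 6 —bump→ 10^(10 + 1) + 3·10^3 + 3·10^2 + 2·10 + 6 = 100000003326 —(−1)→ 100000003325

96513216470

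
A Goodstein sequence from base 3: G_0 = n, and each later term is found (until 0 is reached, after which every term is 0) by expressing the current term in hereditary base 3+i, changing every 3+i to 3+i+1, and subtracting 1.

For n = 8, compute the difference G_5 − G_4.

0

[0] 8 ≡ 2·3 + 2 (base 3). Lift 4: 10. −1: 9.
[1] 9 ≡ 2·4 + 1 (base 4). Lift 5: 11. −1: 10.
[2] 10 ≡ 2·5 (base 5). Lift 6: 12. −1: 11.
[3] 11 ≡ 6 + 5 (base 6). Lift 7: 12. −1: 11.
[4] 11 ≡ 7 + 4 (base 7). Lift 8: 12. −1: 11.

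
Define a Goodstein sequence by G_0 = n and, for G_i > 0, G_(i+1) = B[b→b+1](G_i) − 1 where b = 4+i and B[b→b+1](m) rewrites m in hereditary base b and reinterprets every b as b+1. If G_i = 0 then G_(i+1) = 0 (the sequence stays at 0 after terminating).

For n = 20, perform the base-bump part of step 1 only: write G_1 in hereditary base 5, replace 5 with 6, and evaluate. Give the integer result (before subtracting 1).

G_0=20  [base 4] 4^2 + 4  →[4↦5]→  5^2 + 5 = 30  −1 ⇒ G_1=29
G_1=29  [base 5] 5^2 + 4  →[5↦6]→  6^2 + 4 = 40  −1 ⇒ G_2=39

40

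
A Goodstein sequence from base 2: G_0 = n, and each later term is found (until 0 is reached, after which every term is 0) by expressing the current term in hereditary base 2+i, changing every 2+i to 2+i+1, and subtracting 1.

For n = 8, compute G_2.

553

(0) 8|_2 = 2^(2 + 1) ↦ 3^(3 + 1)|_3 = 81 ⇒ 80
(1) 80|_3 = 2·3^3 + 2·3^2 + 2·3 + 2 ↦ 2·4^4 + 2·4^2 + 2·4 + 2|_4 = 554 ⇒ 553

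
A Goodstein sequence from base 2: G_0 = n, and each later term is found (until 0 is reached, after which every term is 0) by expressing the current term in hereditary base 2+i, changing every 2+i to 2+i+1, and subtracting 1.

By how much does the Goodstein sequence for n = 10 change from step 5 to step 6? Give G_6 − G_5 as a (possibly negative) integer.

79857569

step 0: 10 = 2^(2 + 1) + 2; sub 3 for 2: 3^(3 + 1) + 3; = 84; G_1 = 84−1 = 83
step 1: 83 = 3^(3 + 1) + 2; sub 4 for 3: 4^(4 + 1) + 2; = 1026; G_2 = 1026−1 = 1025
step 2: 1025 = 4^(4 + 1) + 1; sub 5 for 4: 5^(5 + 1) + 1; = 15626; G_3 = 15626−1 = 15625
step 3: 15625 = 5^(5 + 1); sub 6 for 5: 6^(6 + 1); = 279936; G_4 = 279936−1 = 279935
step 4: 279935 = 5·6^6 + 5·6^5 + 5·6^4 + 5·6^3 + 5·6^2 + 5·6 + 5; sub 7 for 6: 5·7^7 + 5·7^5 + 5·7^4 + 5·7^3 + 5·7^2 + 5·7 + 5; = 4215755; G_5 = 4215755−1 = 4215754
step 5: 4215754 = 5·7^7 + 5·7^5 + 5·7^4 + 5·7^3 + 5·7^2 + 5·7 + 4; sub 8 for 7: 5·8^8 + 5·8^5 + 5·8^4 + 5·8^3 + 5·8^2 + 5·8 + 4; = 84073324; G_6 = 84073324−1 = 84073323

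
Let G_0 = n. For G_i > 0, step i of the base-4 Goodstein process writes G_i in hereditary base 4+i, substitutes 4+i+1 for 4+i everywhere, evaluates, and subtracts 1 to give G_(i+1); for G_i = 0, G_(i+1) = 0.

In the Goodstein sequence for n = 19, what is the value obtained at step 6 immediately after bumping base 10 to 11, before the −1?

82

19 —HB4→ 4^2 + 3 —bump→ 5^2 + 3 = 28 —(−1)→ 27
27 —HB5→ 5^2 + 2 —bump→ 6^2 + 2 = 38 —(−1)→ 37
37 —HB6→ 6^2 + 1 —bump→ 7^2 + 1 = 50 —(−1)→ 49
49 —HB7→ 7^2 —bump→ 8^2 = 64 —(−1)→ 63
63 —HB8→ 7·8 + 7 —bump→ 7·9 + 7 = 70 —(−1)→ 69
69 —HB9→ 7·9 + 6 —bump→ 7·10 + 6 = 76 —(−1)→ 75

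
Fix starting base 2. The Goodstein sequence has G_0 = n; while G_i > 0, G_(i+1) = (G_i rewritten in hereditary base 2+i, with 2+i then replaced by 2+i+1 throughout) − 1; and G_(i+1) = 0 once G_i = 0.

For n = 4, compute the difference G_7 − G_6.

step 0: 4 = 2^2; sub 3 for 2: 3^3; = 27; G_1 = 27−1 = 26
step 1: 26 = 2·3^2 + 2·3 + 2; sub 4 for 3: 2·4^2 + 2·4 + 2; = 42; G_2 = 42−1 = 41
step 2: 41 = 2·4^2 + 2·4 + 1; sub 5 for 4: 2·5^2 + 2·5 + 1; = 61; G_3 = 61−1 = 60
step 3: 60 = 2·5^2 + 2·5; sub 6 for 5: 2·6^2 + 2·6; = 84; G_4 = 84−1 = 83
step 4: 83 = 2·6^2 + 6 + 5; sub 7 for 6: 2·7^2 + 7 + 5; = 110; G_5 = 110−1 = 109
step 5: 109 = 2·7^2 + 7 + 4; sub 8 for 7: 2·8^2 + 8 + 4; = 140; G_6 = 140−1 = 139
step 6: 139 = 2·8^2 + 8 + 3; sub 9 for 8: 2·9^2 + 9 + 3; = 174; G_7 = 174−1 = 173

34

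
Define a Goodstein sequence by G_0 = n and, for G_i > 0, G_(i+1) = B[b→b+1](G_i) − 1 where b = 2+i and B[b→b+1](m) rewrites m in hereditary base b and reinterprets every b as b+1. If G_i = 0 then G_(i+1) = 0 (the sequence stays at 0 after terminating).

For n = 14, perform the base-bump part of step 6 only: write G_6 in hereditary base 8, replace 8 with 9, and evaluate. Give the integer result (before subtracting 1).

i=0: 14 = 2^(2 + 1) + 2^2 + 2 (b=2); 2→3: 3^(3 + 1) + 3^3 + 3 = 111; 111−1 = 110
i=1: 110 = 3^(3 + 1) + 3^3 + 2 (b=3); 3→4: 4^(4 + 1) + 4^4 + 2 = 1282; 1282−1 = 1281
i=2: 1281 = 4^(4 + 1) + 4^4 + 1 (b=4); 4→5: 5^(5 + 1) + 5^5 + 1 = 18751; 18751−1 = 18750
i=3: 18750 = 5^(5 + 1) + 5^5 (b=5); 5→6: 6^(6 + 1) + 6^6 = 326592; 326592−1 = 326591
i=4: 326591 = 6^(6 + 1) + 5·6^5 + 5·6^4 + 5·6^3 + 5·6^2 + 5·6 + 5 (b=6); 6→7: 7^(7 + 1) + 5·7^5 + 5·7^4 + 5·7^3 + 5·7^2 + 5·7 + 5 = 5862841; 5862841−1 = 5862840
i=5: 5862840 = 7^(7 + 1) + 5·7^5 + 5·7^4 + 5·7^3 + 5·7^2 + 5·7 + 4 (b=7); 7→8: 8^(8 + 1) + 5·8^5 + 5·8^4 + 5·8^3 + 5·8^2 + 5·8 + 4 = 134404972; 134404972−1 = 134404971
i=6: 134404971 = 8^(8 + 1) + 5·8^5 + 5·8^4 + 5·8^3 + 5·8^2 + 5·8 + 3 (b=8); 8→9: 9^(9 + 1) + 5·9^5 + 5·9^4 + 5·9^3 + 5·9^2 + 5·9 + 3 = 3487116549; 3487116549−1 = 3487116548

3487116549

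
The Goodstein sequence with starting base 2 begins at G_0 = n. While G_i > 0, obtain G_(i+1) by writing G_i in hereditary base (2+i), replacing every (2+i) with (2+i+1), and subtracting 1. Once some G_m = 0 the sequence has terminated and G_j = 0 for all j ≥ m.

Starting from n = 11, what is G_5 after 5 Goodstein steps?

i=0: 11 = 2^(2 + 1) + 2 + 1 (b=2); 2→3: 3^(3 + 1) + 3 + 1 = 85; 85−1 = 84
i=1: 84 = 3^(3 + 1) + 3 (b=3); 3→4: 4^(4 + 1) + 4 = 1028; 1028−1 = 1027
i=2: 1027 = 4^(4 + 1) + 3 (b=4); 4→5: 5^(5 + 1) + 3 = 15628; 15628−1 = 15627
i=3: 15627 = 5^(5 + 1) + 2 (b=5); 5→6: 6^(6 + 1) + 2 = 279938; 279938−1 = 279937
i=4: 279937 = 6^(6 + 1) + 1 (b=6); 6→7: 7^(7 + 1) + 1 = 5764802; 5764802−1 = 5764801

5764801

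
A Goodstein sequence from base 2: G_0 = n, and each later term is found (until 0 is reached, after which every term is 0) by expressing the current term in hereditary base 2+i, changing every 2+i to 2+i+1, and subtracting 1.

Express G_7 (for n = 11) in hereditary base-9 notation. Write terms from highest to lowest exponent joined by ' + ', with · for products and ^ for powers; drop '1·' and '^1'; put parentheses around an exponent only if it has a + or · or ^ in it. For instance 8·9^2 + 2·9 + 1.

(0) 11|_2 = 2^(2 + 1) + 2 + 1 ↦ 3^(3 + 1) + 3 + 1|_3 = 85 ⇒ 84
(1) 84|_3 = 3^(3 + 1) + 3 ↦ 4^(4 + 1) + 4|_4 = 1028 ⇒ 1027
(2) 1027|_4 = 4^(4 + 1) + 3 ↦ 5^(5 + 1) + 3|_5 = 15628 ⇒ 15627
(3) 15627|_5 = 5^(5 + 1) + 2 ↦ 6^(6 + 1) + 2|_6 = 279938 ⇒ 279937
(4) 279937|_6 = 6^(6 + 1) + 1 ↦ 7^(7 + 1) + 1|_7 = 5764802 ⇒ 5764801
(5) 5764801|_7 = 7^(7 + 1) ↦ 8^(8 + 1)|_8 = 134217728 ⇒ 134217727
(6) 134217727|_8 = 7·8^8 + 7·8^7 + 7·8^6 + 7·8^5 + 7·8^4 + 7·8^3 + 7·8^2 + 7·8 + 7 ↦ 7·9^9 + 7·9^7 + 7·9^6 + 7·9^5 + 7·9^4 + 7·9^3 + 7·9^2 + 7·9 + 7|_9 = 2749609303 ⇒ 2749609302

7·9^9 + 7·9^7 + 7·9^6 + 7·9^5 + 7·9^4 + 7·9^3 + 7·9^2 + 7·9 + 6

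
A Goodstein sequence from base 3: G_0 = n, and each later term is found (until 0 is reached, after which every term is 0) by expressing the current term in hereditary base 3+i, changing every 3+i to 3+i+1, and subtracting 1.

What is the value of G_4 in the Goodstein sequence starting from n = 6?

6 —HB3→ 2·3 —bump→ 2·4 = 8 —(−1)→ 7
7 —HB4→ 4 + 3 —bump→ 5 + 3 = 8 —(−1)→ 7
7 —HB5→ 5 + 2 —bump→ 6 + 2 = 8 —(−1)→ 7
7 —HB6→ 6 + 1 —bump→ 7 + 1 = 8 —(−1)→ 7
7 —HB7→ 7 —bump→ 8 = 8 —(−1)→ 7

7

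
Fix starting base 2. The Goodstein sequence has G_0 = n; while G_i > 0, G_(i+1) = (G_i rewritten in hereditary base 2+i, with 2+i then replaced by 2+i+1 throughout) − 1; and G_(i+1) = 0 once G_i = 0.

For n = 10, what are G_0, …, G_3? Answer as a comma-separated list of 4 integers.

base 2: 10 = 2^(2 + 1) + 2; at 3: 3^(3 + 1) + 3 = 84; next = 83
base 3: 83 = 3^(3 + 1) + 2; at 4: 4^(4 + 1) + 2 = 1026; next = 1025
base 4: 1025 = 4^(4 + 1) + 1; at 5: 5^(5 + 1) + 1 = 15626; next = 15625

10, 83, 1025, 15625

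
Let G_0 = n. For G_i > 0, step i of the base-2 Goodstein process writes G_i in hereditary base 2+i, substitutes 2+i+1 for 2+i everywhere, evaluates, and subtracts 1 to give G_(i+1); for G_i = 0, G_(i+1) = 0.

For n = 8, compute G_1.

80

base 2: 8 = 2^(2 + 1); at 3: 3^(3 + 1) = 81; next = 80
base 3: 80 = 2·3^3 + 2·3^2 + 2·3 + 2; at 4: 2·4^4 + 2·4^2 + 2·4 + 2 = 554; next = 553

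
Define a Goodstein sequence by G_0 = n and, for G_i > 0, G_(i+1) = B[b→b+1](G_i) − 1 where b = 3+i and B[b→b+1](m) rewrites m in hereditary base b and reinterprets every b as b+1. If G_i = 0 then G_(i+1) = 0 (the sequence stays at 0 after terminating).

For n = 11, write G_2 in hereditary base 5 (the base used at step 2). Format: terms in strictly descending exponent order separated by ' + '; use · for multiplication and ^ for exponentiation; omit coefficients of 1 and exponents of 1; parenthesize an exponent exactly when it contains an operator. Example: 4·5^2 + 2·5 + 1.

5^2

[0] 11 ≡ 3^2 + 2 (base 3). Lift 4: 18. −1: 17.
[1] 17 ≡ 4^2 + 1 (base 4). Lift 5: 26. −1: 25.
[2] 25 ≡ 5^2 (base 5). Lift 6: 36. −1: 35.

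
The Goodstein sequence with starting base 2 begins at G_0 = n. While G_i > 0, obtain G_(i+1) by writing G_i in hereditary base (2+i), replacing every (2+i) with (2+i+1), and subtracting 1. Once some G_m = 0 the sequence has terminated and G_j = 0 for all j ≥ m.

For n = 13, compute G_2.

1279

i=0: 13 = 2^(2 + 1) + 2^2 + 1 (b=2); 2→3: 3^(3 + 1) + 3^3 + 1 = 109; 109−1 = 108
i=1: 108 = 3^(3 + 1) + 3^3 (b=3); 3→4: 4^(4 + 1) + 4^4 = 1280; 1280−1 = 1279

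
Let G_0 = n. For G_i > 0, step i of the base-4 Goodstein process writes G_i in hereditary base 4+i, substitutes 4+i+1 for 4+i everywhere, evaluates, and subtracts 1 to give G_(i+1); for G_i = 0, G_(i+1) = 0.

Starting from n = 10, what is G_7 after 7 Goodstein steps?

13

step 0: 10 = 2·4 + 2; sub 5 for 4: 2·5 + 2; = 12; G_1 = 12−1 = 11
step 1: 11 = 2·5 + 1; sub 6 for 5: 2·6 + 1; = 13; G_2 = 13−1 = 12
step 2: 12 = 2·6; sub 7 for 6: 2·7; = 14; G_3 = 14−1 = 13
step 3: 13 = 7 + 6; sub 8 for 7: 8 + 6; = 14; G_4 = 14−1 = 13
step 4: 13 = 8 + 5; sub 9 for 8: 9 + 5; = 14; G_5 = 14−1 = 13
step 5: 13 = 9 + 4; sub 10 for 9: 10 + 4; = 14; G_6 = 14−1 = 13
step 6: 13 = 10 + 3; sub 11 for 10: 11 + 3; = 14; G_7 = 14−1 = 13
step 7: 13 = 11 + 2; sub 12 for 11: 12 + 2; = 14; G_8 = 14−1 = 13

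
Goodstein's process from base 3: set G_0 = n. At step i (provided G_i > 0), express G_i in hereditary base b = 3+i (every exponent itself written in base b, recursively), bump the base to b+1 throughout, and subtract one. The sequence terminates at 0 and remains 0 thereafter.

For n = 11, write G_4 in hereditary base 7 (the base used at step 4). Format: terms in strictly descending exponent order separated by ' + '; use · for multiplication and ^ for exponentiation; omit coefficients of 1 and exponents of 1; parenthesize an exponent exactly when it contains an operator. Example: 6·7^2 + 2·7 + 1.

5·7 + 4

i=0: 11 = 3^2 + 2 (b=3); 3→4: 4^2 + 2 = 18; 18−1 = 17
i=1: 17 = 4^2 + 1 (b=4); 4→5: 5^2 + 1 = 26; 26−1 = 25
i=2: 25 = 5^2 (b=5); 5→6: 6^2 = 36; 36−1 = 35
i=3: 35 = 5·6 + 5 (b=6); 6→7: 5·7 + 5 = 40; 40−1 = 39
i=4: 39 = 5·7 + 4 (b=7); 7→8: 5·8 + 4 = 44; 44−1 = 43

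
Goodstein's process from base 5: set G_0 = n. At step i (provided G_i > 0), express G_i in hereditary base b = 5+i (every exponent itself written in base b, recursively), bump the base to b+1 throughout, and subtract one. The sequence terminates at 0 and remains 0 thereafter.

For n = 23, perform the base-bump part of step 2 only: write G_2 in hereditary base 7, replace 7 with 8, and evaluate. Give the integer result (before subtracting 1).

33

(0) 23|_5 = 4·5 + 3 ↦ 4·6 + 3|_6 = 27 ⇒ 26
(1) 26|_6 = 4·6 + 2 ↦ 4·7 + 2|_7 = 30 ⇒ 29
(2) 29|_7 = 4·7 + 1 ↦ 4·8 + 1|_8 = 33 ⇒ 32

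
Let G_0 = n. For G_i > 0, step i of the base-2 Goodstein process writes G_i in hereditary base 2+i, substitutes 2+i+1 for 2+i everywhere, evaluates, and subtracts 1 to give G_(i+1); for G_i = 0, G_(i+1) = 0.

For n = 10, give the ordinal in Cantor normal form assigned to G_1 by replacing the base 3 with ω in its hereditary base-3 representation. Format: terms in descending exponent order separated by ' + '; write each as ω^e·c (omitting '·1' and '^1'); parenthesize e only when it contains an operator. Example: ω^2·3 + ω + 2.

ω^(ω + 1) + 2

G_0=10  [base 2] 2^(2 + 1) + 2  →[2↦3]→  3^(3 + 1) + 3 = 84  −1 ⇒ G_1=83
G_1=83  [base 3] 3^(3 + 1) + 2  →[3↦4]→  4^(4 + 1) + 2 = 1026  −1 ⇒ G_2=1025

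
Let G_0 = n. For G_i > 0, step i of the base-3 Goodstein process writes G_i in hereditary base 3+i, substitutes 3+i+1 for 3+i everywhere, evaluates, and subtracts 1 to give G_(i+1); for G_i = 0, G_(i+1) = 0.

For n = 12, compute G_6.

step 0: 12 = 3^2 + 3; sub 4 for 3: 4^2 + 4; = 20; G_1 = 20−1 = 19
step 1: 19 = 4^2 + 3; sub 5 for 4: 5^2 + 3; = 28; G_2 = 28−1 = 27
step 2: 27 = 5^2 + 2; sub 6 for 5: 6^2 + 2; = 38; G_3 = 38−1 = 37
step 3: 37 = 6^2 + 1; sub 7 for 6: 7^2 + 1; = 50; G_4 = 50−1 = 49
step 4: 49 = 7^2; sub 8 for 7: 8^2; = 64; G_5 = 64−1 = 63
step 5: 63 = 7·8 + 7; sub 9 for 8: 7·9 + 7; = 70; G_6 = 70−1 = 69
step 6: 69 = 7·9 + 6; sub 10 for 9: 7·10 + 6; = 76; G_7 = 76−1 = 75

69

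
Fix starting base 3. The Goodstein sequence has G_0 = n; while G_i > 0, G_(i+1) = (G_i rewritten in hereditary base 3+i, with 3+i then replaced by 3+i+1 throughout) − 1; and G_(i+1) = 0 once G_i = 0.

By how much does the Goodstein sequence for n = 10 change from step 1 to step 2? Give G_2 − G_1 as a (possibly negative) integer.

step 0: 10 = 3^2 + 1; sub 4 for 3: 4^2 + 1; = 17; G_1 = 17−1 = 16
step 1: 16 = 4^2; sub 5 for 4: 5^2; = 25; G_2 = 25−1 = 24

8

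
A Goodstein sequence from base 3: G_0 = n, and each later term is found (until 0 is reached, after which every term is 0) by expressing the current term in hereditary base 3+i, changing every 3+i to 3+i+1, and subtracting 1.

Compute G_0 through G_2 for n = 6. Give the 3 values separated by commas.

G_0=6  [base 3] 2·3  →[3↦4]→  2·4 = 8  −1 ⇒ G_1=7
G_1=7  [base 4] 4 + 3  →[4↦5]→  5 + 3 = 8  −1 ⇒ G_2=7

6, 7, 7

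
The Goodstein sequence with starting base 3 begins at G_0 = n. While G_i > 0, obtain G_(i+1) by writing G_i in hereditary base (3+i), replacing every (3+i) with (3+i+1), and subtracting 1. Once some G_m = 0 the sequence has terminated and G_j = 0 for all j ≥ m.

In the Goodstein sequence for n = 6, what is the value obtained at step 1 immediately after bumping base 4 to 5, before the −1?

6 —HB3→ 2·3 —bump→ 2·4 = 8 —(−1)→ 7
7 —HB4→ 4 + 3 —bump→ 5 + 3 = 8 —(−1)→ 7

8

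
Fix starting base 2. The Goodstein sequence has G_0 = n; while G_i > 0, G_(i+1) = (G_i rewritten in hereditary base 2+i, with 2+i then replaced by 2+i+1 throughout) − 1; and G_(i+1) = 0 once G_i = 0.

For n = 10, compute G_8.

[0] 10 ≡ 2^(2 + 1) + 2 (base 2). Lift 3: 84. −1: 83.
[1] 83 ≡ 3^(3 + 1) + 2 (base 3). Lift 4: 1026. −1: 1025.
[2] 1025 ≡ 4^(4 + 1) + 1 (base 4). Lift 5: 15626. −1: 15625.
[3] 15625 ≡ 5^(5 + 1) (base 5). Lift 6: 279936. −1: 279935.
[4] 279935 ≡ 5·6^6 + 5·6^5 + 5·6^4 + 5·6^3 + 5·6^2 + 5·6 + 5 (base 6). Lift 7: 4215755. −1: 4215754.
[5] 4215754 ≡ 5·7^7 + 5·7^5 + 5·7^4 + 5·7^3 + 5·7^2 + 5·7 + 4 (base 7). Lift 8: 84073324. −1: 84073323.
[6] 84073323 ≡ 5·8^8 + 5·8^5 + 5·8^4 + 5·8^3 + 5·8^2 + 5·8 + 3 (base 8). Lift 9: 1937434593. −1: 1937434592.
[7] 1937434592 ≡ 5·9^9 + 5·9^5 + 5·9^4 + 5·9^3 + 5·9^2 + 5·9 + 2 (base 9). Lift 10: 50000555552. −1: 50000555551.

50000555551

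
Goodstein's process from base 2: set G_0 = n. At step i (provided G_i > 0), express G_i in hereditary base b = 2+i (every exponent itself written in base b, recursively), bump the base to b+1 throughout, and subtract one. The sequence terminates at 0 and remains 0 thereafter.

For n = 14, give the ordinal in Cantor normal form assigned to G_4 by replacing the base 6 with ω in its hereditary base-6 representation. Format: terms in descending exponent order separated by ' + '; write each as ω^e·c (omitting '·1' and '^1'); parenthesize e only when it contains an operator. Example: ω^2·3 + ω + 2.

ω^(ω + 1) + ω^5·5 + ω^4·5 + ω^3·5 + ω^2·5 + ω·5 + 5

step 0: 14 = 2^(2 + 1) + 2^2 + 2; sub 3 for 2: 3^(3 + 1) + 3^3 + 3; = 111; G_1 = 111−1 = 110
step 1: 110 = 3^(3 + 1) + 3^3 + 2; sub 4 for 3: 4^(4 + 1) + 4^4 + 2; = 1282; G_2 = 1282−1 = 1281
step 2: 1281 = 4^(4 + 1) + 4^4 + 1; sub 5 for 4: 5^(5 + 1) + 5^5 + 1; = 18751; G_3 = 18751−1 = 18750
step 3: 18750 = 5^(5 + 1) + 5^5; sub 6 for 5: 6^(6 + 1) + 6^6; = 326592; G_4 = 326592−1 = 326591
step 4: 326591 = 6^(6 + 1) + 5·6^5 + 5·6^4 + 5·6^3 + 5·6^2 + 5·6 + 5; sub 7 for 6: 7^(7 + 1) + 5·7^5 + 5·7^4 + 5·7^3 + 5·7^2 + 5·7 + 5; = 5862841; G_5 = 5862841−1 = 5862840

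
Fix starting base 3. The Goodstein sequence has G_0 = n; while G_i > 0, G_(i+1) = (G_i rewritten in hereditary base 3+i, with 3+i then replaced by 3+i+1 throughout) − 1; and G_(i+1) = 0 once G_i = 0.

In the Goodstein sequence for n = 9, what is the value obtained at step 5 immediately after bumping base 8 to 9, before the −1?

G_0=9  [base 3] 3^2  →[3↦4]→  4^2 = 16  −1 ⇒ G_1=15
G_1=15  [base 4] 3·4 + 3  →[4↦5]→  3·5 + 3 = 18  −1 ⇒ G_2=17
G_2=17  [base 5] 3·5 + 2  →[5↦6]→  3·6 + 2 = 20  −1 ⇒ G_3=19
G_3=19  [base 6] 3·6 + 1  →[6↦7]→  3·7 + 1 = 22  −1 ⇒ G_4=21
G_4=21  [base 7] 3·7  →[7↦8]→  3·8 = 24  −1 ⇒ G_5=23

25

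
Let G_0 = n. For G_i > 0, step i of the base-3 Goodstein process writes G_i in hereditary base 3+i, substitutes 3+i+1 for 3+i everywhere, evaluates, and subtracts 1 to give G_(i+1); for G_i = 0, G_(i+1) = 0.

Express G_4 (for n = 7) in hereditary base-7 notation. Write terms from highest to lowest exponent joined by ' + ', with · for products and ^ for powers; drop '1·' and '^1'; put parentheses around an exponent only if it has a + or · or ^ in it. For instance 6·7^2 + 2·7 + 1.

G_0=7  [base 3] 2·3 + 1  →[3↦4]→  2·4 + 1 = 9  −1 ⇒ G_1=8
G_1=8  [base 4] 2·4  →[4↦5]→  2·5 = 10  −1 ⇒ G_2=9
G_2=9  [base 5] 5 + 4  →[5↦6]→  6 + 4 = 10  −1 ⇒ G_3=9
G_3=9  [base 6] 6 + 3  →[6↦7]→  7 + 3 = 10  −1 ⇒ G_4=9

7 + 2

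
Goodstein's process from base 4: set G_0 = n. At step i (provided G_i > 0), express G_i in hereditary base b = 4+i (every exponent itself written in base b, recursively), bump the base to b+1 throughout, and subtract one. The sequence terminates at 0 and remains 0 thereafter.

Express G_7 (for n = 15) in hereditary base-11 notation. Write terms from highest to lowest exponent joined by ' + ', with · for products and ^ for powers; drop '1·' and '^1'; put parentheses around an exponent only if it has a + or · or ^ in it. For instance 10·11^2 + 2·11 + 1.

2·11 + 4

15 —HB4→ 3·4 + 3 —bump→ 3·5 + 3 = 18 —(−1)→ 17
17 —HB5→ 3·5 + 2 —bump→ 3·6 + 2 = 20 —(−1)→ 19
19 —HB6→ 3·6 + 1 —bump→ 3·7 + 1 = 22 —(−1)→ 21
21 —HB7→ 3·7 —bump→ 3·8 = 24 —(−1)→ 23
23 —HB8→ 2·8 + 7 —bump→ 2·9 + 7 = 25 —(−1)→ 24
24 —HB9→ 2·9 + 6 —bump→ 2·10 + 6 = 26 —(−1)→ 25
25 —HB10→ 2·10 + 5 —bump→ 2·11 + 5 = 27 —(−1)→ 26
26 —HB11→ 2·11 + 4 —bump→ 2·12 + 4 = 28 —(−1)→ 27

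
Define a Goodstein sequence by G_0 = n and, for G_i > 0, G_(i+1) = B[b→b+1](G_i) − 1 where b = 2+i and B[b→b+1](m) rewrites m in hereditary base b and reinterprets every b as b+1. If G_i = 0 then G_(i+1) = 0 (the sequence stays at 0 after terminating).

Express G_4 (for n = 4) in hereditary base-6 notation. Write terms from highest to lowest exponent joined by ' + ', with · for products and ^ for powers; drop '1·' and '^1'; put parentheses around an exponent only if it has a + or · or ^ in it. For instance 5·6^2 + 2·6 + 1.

2·6^2 + 6 + 5

i=0: 4 = 2^2 (b=2); 2→3: 3^3 = 27; 27−1 = 26
i=1: 26 = 2·3^2 + 2·3 + 2 (b=3); 3→4: 2·4^2 + 2·4 + 2 = 42; 42−1 = 41
i=2: 41 = 2·4^2 + 2·4 + 1 (b=4); 4→5: 2·5^2 + 2·5 + 1 = 61; 61−1 = 60
i=3: 60 = 2·5^2 + 2·5 (b=5); 5→6: 2·6^2 + 2·6 = 84; 84−1 = 83
i=4: 83 = 2·6^2 + 6 + 5 (b=6); 6→7: 2·7^2 + 7 + 5 = 110; 110−1 = 109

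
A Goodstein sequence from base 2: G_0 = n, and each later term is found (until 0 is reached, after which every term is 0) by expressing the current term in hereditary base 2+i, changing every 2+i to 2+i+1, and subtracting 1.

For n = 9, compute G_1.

81

base 2: 9 = 2^(2 + 1) + 1; at 3: 3^(3 + 1) + 1 = 82; next = 81
base 3: 81 = 3^(3 + 1); at 4: 4^(4 + 1) = 1024; next = 1023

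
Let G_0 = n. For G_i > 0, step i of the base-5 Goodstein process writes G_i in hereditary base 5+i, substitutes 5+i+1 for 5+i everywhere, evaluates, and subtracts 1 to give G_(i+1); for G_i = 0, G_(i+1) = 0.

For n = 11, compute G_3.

[0] 11 ≡ 2·5 + 1 (base 5). Lift 6: 13. −1: 12.
[1] 12 ≡ 2·6 (base 6). Lift 7: 14. −1: 13.
[2] 13 ≡ 7 + 6 (base 7). Lift 8: 14. −1: 13.
[3] 13 ≡ 8 + 5 (base 8). Lift 9: 14. −1: 13.

13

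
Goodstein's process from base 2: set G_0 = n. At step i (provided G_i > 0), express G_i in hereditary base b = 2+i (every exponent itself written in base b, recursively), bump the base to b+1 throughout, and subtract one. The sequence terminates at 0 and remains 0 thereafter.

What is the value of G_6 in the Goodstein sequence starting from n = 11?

134217727

11 —HB2→ 2^(2 + 1) + 2 + 1 —bump→ 3^(3 + 1) + 3 + 1 = 85 —(−1)→ 84
84 —HB3→ 3^(3 + 1) + 3 —bump→ 4^(4 + 1) + 4 = 1028 —(−1)→ 1027
1027 —HB4→ 4^(4 + 1) + 3 —bump→ 5^(5 + 1) + 3 = 15628 —(−1)→ 15627
15627 —HB5→ 5^(5 + 1) + 2 —bump→ 6^(6 + 1) + 2 = 279938 —(−1)→ 279937
279937 —HB6→ 6^(6 + 1) + 1 —bump→ 7^(7 + 1) + 1 = 5764802 —(−1)→ 5764801
5764801 —HB7→ 7^(7 + 1) —bump→ 8^(8 + 1) = 134217728 —(−1)→ 134217727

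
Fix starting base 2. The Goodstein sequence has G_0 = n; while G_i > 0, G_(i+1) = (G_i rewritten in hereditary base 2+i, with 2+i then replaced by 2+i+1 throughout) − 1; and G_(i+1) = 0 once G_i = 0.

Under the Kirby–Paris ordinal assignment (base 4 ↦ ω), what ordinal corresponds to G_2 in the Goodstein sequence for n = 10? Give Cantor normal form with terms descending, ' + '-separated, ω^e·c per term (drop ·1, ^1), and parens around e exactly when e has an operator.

ω^(ω + 1) + 1

10 —HB2→ 2^(2 + 1) + 2 —bump→ 3^(3 + 1) + 3 = 84 —(−1)→ 83
83 —HB3→ 3^(3 + 1) + 2 —bump→ 4^(4 + 1) + 2 = 1026 —(−1)→ 1025
1025 —HB4→ 4^(4 + 1) + 1 —bump→ 5^(5 + 1) + 1 = 15626 —(−1)→ 15625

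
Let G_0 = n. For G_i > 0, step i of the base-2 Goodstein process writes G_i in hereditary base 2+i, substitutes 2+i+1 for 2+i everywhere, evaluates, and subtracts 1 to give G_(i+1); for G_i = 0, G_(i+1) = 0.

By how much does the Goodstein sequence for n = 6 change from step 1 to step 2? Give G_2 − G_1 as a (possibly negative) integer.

228

G_0=6  [base 2] 2^2 + 2  →[2↦3]→  3^3 + 3 = 30  −1 ⇒ G_1=29
G_1=29  [base 3] 3^3 + 2  →[3↦4]→  4^4 + 2 = 258  −1 ⇒ G_2=257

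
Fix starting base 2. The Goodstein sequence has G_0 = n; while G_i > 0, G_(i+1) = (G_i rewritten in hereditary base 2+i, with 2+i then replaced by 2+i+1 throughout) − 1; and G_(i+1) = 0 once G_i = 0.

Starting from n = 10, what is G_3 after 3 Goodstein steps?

(0) 10|_2 = 2^(2 + 1) + 2 ↦ 3^(3 + 1) + 3|_3 = 84 ⇒ 83
(1) 83|_3 = 3^(3 + 1) + 2 ↦ 4^(4 + 1) + 2|_4 = 1026 ⇒ 1025
(2) 1025|_4 = 4^(4 + 1) + 1 ↦ 5^(5 + 1) + 1|_5 = 15626 ⇒ 15625
(3) 15625|_5 = 5^(5 + 1) ↦ 6^(6 + 1)|_6 = 279936 ⇒ 279935

15625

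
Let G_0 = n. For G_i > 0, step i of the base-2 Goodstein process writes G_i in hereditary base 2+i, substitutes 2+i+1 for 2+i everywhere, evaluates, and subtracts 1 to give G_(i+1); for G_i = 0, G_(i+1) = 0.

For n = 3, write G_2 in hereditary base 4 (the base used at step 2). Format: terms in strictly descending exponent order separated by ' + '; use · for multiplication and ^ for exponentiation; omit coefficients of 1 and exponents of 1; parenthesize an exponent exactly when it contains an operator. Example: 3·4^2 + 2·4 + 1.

3

step 0: 3 = 2 + 1; sub 3 for 2: 3 + 1; = 4; G_1 = 4−1 = 3
step 1: 3 = 3; sub 4 for 3: 4; = 4; G_2 = 4−1 = 3
step 2: 3 = 3; sub 5 for 4: 3; = 3; G_3 = 3−1 = 2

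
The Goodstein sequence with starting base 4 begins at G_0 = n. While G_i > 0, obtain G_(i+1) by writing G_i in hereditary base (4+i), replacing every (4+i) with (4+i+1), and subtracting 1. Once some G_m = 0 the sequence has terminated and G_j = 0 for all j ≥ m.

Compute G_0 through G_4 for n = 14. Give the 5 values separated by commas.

14, 16, 18, 20, 21

[0] 14 ≡ 3·4 + 2 (base 4). Lift 5: 17. −1: 16.
[1] 16 ≡ 3·5 + 1 (base 5). Lift 6: 19. −1: 18.
[2] 18 ≡ 3·6 (base 6). Lift 7: 21. −1: 20.
[3] 20 ≡ 2·7 + 6 (base 7). Lift 8: 22. −1: 21.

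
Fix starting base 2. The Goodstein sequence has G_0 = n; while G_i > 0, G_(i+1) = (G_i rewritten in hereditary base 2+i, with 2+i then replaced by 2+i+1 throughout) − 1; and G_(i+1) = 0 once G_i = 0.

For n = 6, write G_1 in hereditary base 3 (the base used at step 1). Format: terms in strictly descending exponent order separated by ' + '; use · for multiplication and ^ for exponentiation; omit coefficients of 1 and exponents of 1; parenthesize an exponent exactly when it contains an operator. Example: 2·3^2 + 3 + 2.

step 0: 6 = 2^2 + 2; sub 3 for 2: 3^3 + 3; = 30; G_1 = 30−1 = 29
step 1: 29 = 3^3 + 2; sub 4 for 3: 4^4 + 2; = 258; G_2 = 258−1 = 257

3^3 + 2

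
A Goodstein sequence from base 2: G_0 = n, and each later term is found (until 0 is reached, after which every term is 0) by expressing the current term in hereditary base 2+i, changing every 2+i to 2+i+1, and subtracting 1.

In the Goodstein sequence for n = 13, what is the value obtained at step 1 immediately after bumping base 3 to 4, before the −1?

1280

G_0=13  [base 2] 2^(2 + 1) + 2^2 + 1  →[2↦3]→  3^(3 + 1) + 3^3 + 1 = 109  −1 ⇒ G_1=108
G_1=108  [base 3] 3^(3 + 1) + 3^3  →[3↦4]→  4^(4 + 1) + 4^4 = 1280  −1 ⇒ G_2=1279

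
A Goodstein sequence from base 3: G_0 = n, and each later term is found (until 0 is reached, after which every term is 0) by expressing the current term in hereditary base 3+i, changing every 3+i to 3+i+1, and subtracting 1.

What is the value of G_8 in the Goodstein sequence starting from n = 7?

[0] 7 ≡ 2·3 + 1 (base 3). Lift 4: 9. −1: 8.
[1] 8 ≡ 2·4 (base 4). Lift 5: 10. −1: 9.
[2] 9 ≡ 5 + 4 (base 5). Lift 6: 10. −1: 9.
[3] 9 ≡ 6 + 3 (base 6). Lift 7: 10. −1: 9.
[4] 9 ≡ 7 + 2 (base 7). Lift 8: 10. −1: 9.
[5] 9 ≡ 8 + 1 (base 8). Lift 9: 10. −1: 9.
[6] 9 ≡ 9 (base 9). Lift 10: 10. −1: 9.
[7] 9 ≡ 9 (base 10). Lift 11: 9. −1: 8.

8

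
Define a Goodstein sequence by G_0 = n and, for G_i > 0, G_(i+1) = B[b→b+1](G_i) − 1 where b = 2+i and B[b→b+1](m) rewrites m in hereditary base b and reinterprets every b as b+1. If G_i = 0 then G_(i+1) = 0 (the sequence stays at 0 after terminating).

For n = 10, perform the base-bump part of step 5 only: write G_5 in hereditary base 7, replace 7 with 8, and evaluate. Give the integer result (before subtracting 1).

[0] 10 ≡ 2^(2 + 1) + 2 (base 2). Lift 3: 84. −1: 83.
[1] 83 ≡ 3^(3 + 1) + 2 (base 3). Lift 4: 1026. −1: 1025.
[2] 1025 ≡ 4^(4 + 1) + 1 (base 4). Lift 5: 15626. −1: 15625.
[3] 15625 ≡ 5^(5 + 1) (base 5). Lift 6: 279936. −1: 279935.
[4] 279935 ≡ 5·6^6 + 5·6^5 + 5·6^4 + 5·6^3 + 5·6^2 + 5·6 + 5 (base 6). Lift 7: 4215755. −1: 4215754.

84073324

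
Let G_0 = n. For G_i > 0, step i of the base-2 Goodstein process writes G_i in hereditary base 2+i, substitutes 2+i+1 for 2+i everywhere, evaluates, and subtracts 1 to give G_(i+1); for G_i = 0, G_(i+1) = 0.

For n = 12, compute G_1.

i=0: 12 = 2^(2 + 1) + 2^2 (b=2); 2→3: 3^(3 + 1) + 3^3 = 108; 108−1 = 107
i=1: 107 = 3^(3 + 1) + 2·3^2 + 2·3 + 2 (b=3); 3→4: 4^(4 + 1) + 2·4^2 + 2·4 + 2 = 1066; 1066−1 = 1065

107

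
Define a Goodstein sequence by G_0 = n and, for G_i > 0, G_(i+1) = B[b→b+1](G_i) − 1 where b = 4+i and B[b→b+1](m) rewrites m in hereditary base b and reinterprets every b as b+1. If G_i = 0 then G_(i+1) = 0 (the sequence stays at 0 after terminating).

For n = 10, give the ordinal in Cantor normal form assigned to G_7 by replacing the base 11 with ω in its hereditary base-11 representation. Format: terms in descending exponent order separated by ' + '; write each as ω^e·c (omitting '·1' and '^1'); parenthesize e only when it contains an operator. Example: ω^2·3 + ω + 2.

step 0: 10 = 2·4 + 2; sub 5 for 4: 2·5 + 2; = 12; G_1 = 12−1 = 11
step 1: 11 = 2·5 + 1; sub 6 for 5: 2·6 + 1; = 13; G_2 = 13−1 = 12
step 2: 12 = 2·6; sub 7 for 6: 2·7; = 14; G_3 = 14−1 = 13
step 3: 13 = 7 + 6; sub 8 for 7: 8 + 6; = 14; G_4 = 14−1 = 13
step 4: 13 = 8 + 5; sub 9 for 8: 9 + 5; = 14; G_5 = 14−1 = 13
step 5: 13 = 9 + 4; sub 10 for 9: 10 + 4; = 14; G_6 = 14−1 = 13
step 6: 13 = 10 + 3; sub 11 for 10: 11 + 3; = 14; G_7 = 14−1 = 13
step 7: 13 = 11 + 2; sub 12 for 11: 12 + 2; = 14; G_8 = 14−1 = 13

ω + 2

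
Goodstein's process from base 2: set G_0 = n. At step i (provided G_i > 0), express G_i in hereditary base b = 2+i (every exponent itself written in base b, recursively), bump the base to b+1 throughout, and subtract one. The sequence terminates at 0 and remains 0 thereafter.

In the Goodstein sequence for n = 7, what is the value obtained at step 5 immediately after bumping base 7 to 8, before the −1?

16777216

step 0: 7 = 2^2 + 2 + 1; sub 3 for 2: 3^3 + 3 + 1; = 31; G_1 = 31−1 = 30
step 1: 30 = 3^3 + 3; sub 4 for 3: 4^4 + 4; = 260; G_2 = 260−1 = 259
step 2: 259 = 4^4 + 3; sub 5 for 4: 5^5 + 3; = 3128; G_3 = 3128−1 = 3127
step 3: 3127 = 5^5 + 2; sub 6 for 5: 6^6 + 2; = 46658; G_4 = 46658−1 = 46657
step 4: 46657 = 6^6 + 1; sub 7 for 6: 7^7 + 1; = 823544; G_5 = 823544−1 = 823543
step 5: 823543 = 7^7; sub 8 for 7: 8^8; = 16777216; G_6 = 16777216−1 = 16777215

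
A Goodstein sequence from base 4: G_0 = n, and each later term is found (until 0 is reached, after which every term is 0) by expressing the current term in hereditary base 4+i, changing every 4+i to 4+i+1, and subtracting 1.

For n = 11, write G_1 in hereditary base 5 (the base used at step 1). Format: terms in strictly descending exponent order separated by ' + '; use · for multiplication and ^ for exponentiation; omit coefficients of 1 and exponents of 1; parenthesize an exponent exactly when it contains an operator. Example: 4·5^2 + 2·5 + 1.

G_0 = 11. HB_4(11) = 2·4 + 3. Bump = 13. G_1 = 12.
G_1 = 12. HB_5(12) = 2·5 + 2. Bump = 14. G_2 = 13.

2·5 + 2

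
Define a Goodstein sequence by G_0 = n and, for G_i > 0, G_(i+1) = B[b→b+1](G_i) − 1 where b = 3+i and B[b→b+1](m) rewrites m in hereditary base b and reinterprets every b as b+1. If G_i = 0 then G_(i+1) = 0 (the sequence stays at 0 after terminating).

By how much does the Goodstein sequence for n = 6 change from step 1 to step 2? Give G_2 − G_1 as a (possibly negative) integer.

0

6 —HB3→ 2·3 —bump→ 2·4 = 8 —(−1)→ 7
7 —HB4→ 4 + 3 —bump→ 5 + 3 = 8 —(−1)→ 7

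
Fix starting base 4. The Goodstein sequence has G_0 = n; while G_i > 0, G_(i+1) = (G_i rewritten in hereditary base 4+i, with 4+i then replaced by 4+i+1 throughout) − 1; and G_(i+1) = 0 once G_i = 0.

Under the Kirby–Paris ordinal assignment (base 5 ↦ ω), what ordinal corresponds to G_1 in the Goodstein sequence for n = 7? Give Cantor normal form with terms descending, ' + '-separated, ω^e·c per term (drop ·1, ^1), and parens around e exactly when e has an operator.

ω + 2

i=0: 7 = 4 + 3 (b=4); 4→5: 5 + 3 = 8; 8−1 = 7
i=1: 7 = 5 + 2 (b=5); 5→6: 6 + 2 = 8; 8−1 = 7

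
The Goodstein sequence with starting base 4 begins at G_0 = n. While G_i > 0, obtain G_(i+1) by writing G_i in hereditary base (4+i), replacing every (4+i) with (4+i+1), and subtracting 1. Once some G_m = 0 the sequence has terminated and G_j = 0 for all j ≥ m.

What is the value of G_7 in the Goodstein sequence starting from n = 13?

22

(0) 13|_4 = 3·4 + 1 ↦ 3·5 + 1|_5 = 16 ⇒ 15
(1) 15|_5 = 3·5 ↦ 3·6|_6 = 18 ⇒ 17
(2) 17|_6 = 2·6 + 5 ↦ 2·7 + 5|_7 = 19 ⇒ 18
(3) 18|_7 = 2·7 + 4 ↦ 2·8 + 4|_8 = 20 ⇒ 19
(4) 19|_8 = 2·8 + 3 ↦ 2·9 + 3|_9 = 21 ⇒ 20
(5) 20|_9 = 2·9 + 2 ↦ 2·10 + 2|_10 = 22 ⇒ 21
(6) 21|_10 = 2·10 + 1 ↦ 2·11 + 1|_11 = 23 ⇒ 22
(7) 22|_11 = 2·11 ↦ 2·12|_12 = 24 ⇒ 23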